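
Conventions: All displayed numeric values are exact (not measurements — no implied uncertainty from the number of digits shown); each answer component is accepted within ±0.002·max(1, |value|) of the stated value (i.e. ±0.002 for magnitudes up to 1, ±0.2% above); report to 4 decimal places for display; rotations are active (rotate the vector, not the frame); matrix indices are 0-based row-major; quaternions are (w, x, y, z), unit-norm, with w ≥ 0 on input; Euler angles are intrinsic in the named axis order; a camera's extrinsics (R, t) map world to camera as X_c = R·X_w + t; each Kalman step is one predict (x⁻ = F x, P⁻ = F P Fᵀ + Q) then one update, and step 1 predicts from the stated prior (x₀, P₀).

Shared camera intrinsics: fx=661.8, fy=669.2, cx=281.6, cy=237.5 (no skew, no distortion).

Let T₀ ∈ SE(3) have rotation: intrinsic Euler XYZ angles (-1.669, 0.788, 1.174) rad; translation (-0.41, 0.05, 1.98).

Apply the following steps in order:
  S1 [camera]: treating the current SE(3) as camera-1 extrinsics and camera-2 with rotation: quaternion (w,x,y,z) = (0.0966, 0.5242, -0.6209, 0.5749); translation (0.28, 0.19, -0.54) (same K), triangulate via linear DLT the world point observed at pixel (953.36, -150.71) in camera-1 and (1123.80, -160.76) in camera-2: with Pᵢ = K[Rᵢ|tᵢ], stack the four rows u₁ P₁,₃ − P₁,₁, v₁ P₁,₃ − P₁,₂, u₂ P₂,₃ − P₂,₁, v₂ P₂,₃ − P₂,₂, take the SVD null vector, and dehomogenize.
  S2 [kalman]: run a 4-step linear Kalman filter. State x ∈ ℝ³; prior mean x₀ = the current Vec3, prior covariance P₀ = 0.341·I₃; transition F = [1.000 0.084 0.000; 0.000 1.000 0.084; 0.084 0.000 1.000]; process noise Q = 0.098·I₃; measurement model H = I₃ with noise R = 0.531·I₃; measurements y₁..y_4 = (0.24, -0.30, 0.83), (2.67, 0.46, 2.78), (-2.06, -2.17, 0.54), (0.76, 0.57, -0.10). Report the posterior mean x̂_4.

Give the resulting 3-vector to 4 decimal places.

after S1 (triangulate): (1.2184, -1.8600, 0.7997)
after S2 (kf_track): (0.2804, -0.4181, 0.8283)

result = (0.2804, -0.4181, 0.8283)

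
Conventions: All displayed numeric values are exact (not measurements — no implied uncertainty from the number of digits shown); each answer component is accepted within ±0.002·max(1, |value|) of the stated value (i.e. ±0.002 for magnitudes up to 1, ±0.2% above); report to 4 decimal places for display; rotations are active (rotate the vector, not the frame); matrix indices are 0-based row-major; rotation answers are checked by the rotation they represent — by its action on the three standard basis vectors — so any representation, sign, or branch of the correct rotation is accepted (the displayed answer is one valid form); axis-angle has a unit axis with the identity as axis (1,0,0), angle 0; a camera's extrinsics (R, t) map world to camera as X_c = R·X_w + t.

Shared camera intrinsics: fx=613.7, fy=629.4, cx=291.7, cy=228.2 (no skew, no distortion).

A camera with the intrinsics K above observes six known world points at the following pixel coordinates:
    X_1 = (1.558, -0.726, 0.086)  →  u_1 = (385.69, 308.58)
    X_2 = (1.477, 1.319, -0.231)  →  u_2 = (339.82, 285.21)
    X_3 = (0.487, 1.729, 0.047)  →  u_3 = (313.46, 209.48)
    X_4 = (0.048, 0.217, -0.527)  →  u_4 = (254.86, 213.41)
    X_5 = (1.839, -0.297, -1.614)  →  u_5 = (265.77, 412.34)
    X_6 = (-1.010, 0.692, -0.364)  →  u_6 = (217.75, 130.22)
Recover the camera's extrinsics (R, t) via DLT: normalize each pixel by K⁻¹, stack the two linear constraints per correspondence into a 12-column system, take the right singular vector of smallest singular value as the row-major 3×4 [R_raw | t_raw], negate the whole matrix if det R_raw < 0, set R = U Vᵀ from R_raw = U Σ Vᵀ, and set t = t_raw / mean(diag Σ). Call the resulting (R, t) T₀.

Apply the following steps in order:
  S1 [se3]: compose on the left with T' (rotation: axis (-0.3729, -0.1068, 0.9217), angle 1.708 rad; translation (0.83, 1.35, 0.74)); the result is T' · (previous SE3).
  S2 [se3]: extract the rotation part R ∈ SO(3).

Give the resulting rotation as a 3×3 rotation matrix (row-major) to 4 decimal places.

source (pnp_recover): camera pose = R=[0.5753 0.0025 0.8179; 0.8156 -0.0779 -0.5734; 0.0622 0.9970 -0.0469], t=(-0.0200, -0.4900, 6.7999)
after S1 (compose_se3): R=[-0.7264 -0.4274 0.5383; 0.4664 0.2688 0.8427; -0.5048 0.8632 0.0041], t=(-2.1215, 3.1424, 6.6183)
after S2 (rot_of_se3): [-0.7264 -0.4274 0.5383; 0.4664 0.2688 0.8427; -0.5048 0.8632 0.0041]

rotation (matrix) = ((-0.7264, -0.4274, 0.5383), (0.4664, 0.2688, 0.8427), (-0.5048, 0.8632, 0.0041))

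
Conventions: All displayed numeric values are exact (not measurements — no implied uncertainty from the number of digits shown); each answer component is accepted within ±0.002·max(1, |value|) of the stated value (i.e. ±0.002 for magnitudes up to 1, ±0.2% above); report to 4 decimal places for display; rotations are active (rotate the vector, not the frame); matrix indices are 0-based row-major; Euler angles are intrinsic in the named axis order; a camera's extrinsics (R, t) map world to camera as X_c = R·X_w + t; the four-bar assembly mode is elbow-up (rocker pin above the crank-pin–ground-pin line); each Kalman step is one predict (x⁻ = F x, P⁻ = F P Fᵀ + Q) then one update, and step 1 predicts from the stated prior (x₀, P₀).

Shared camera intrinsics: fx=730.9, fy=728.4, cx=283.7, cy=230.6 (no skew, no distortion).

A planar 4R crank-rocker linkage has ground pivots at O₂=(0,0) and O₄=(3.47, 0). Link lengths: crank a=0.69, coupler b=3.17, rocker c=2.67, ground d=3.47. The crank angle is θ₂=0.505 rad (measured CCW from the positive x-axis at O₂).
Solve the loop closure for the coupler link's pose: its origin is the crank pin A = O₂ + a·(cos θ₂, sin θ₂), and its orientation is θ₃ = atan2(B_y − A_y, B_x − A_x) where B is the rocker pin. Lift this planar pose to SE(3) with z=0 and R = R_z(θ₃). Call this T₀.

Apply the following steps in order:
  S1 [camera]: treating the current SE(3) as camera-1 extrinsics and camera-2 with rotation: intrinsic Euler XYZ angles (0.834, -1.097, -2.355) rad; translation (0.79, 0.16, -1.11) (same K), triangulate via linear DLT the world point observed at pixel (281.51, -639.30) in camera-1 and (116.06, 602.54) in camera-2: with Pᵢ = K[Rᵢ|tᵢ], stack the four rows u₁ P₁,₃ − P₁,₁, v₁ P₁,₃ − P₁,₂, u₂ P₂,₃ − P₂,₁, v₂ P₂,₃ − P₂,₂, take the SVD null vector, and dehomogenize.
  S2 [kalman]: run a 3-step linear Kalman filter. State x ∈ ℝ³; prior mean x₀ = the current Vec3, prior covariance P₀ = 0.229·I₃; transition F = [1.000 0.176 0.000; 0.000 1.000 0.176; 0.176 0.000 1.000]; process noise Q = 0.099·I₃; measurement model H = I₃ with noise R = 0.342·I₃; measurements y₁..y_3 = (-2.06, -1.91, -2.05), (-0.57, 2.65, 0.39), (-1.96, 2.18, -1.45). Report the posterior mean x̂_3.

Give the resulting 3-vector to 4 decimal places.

source (fourbar_fk): coupler pose = R=[0.7019 -0.7123 0.0000; 0.7123 0.7019 0.0000; 0.0000 0.0000 1.0000], t=(0.6039, 0.3338, 0.0000)
after S1 (triangulate): (-1.9901, -1.1066, 1.5578)
after S2 (kf_track): (-1.6064, 1.1052, -0.7613)

result = (-1.6064, 1.1052, -0.7613)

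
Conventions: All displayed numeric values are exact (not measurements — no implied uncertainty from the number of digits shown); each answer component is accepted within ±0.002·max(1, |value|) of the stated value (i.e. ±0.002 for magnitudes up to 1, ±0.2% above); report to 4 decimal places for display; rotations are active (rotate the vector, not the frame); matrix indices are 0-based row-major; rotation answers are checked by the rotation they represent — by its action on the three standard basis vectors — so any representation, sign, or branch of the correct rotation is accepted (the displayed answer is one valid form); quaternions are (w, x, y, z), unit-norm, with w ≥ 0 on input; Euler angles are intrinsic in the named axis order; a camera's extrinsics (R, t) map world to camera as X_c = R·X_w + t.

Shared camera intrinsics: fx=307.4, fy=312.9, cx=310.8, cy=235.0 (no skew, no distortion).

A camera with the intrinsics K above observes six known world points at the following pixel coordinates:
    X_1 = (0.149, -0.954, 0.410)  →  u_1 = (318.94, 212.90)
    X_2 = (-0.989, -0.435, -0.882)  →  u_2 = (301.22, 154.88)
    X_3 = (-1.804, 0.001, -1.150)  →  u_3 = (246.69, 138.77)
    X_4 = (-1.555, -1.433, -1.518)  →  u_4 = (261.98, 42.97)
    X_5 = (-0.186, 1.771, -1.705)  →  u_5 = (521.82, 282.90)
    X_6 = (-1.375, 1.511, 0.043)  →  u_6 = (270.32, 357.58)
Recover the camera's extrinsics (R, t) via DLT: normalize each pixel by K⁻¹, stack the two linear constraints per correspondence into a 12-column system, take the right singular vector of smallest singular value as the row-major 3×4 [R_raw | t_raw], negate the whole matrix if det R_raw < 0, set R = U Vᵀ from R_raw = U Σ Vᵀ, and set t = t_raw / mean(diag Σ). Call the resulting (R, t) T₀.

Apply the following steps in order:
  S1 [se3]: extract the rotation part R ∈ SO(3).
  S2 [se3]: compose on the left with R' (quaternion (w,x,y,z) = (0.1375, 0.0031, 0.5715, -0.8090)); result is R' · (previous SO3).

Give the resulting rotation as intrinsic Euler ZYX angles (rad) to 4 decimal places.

rotation (euler_zyx) = (-2.3754, 0.0659, -1.8702)

source (pnp_recover): camera pose = R=[0.8539 0.2517 -0.4554; 0.1121 0.7657 0.6334; 0.5082 -0.5919 0.6256], t=(0.4400, 0.0800, 4.3999)
after S1 (rot_of_se3): [0.8539 0.2517 -0.4554; 0.1121 0.7657 0.6334; 0.5082 -0.5919 0.6256]
after S2 (compose_so3): [-0.7190 -0.1592 0.6765; -0.6919 0.2561 -0.6750; -0.0658 -0.9534 -0.2943]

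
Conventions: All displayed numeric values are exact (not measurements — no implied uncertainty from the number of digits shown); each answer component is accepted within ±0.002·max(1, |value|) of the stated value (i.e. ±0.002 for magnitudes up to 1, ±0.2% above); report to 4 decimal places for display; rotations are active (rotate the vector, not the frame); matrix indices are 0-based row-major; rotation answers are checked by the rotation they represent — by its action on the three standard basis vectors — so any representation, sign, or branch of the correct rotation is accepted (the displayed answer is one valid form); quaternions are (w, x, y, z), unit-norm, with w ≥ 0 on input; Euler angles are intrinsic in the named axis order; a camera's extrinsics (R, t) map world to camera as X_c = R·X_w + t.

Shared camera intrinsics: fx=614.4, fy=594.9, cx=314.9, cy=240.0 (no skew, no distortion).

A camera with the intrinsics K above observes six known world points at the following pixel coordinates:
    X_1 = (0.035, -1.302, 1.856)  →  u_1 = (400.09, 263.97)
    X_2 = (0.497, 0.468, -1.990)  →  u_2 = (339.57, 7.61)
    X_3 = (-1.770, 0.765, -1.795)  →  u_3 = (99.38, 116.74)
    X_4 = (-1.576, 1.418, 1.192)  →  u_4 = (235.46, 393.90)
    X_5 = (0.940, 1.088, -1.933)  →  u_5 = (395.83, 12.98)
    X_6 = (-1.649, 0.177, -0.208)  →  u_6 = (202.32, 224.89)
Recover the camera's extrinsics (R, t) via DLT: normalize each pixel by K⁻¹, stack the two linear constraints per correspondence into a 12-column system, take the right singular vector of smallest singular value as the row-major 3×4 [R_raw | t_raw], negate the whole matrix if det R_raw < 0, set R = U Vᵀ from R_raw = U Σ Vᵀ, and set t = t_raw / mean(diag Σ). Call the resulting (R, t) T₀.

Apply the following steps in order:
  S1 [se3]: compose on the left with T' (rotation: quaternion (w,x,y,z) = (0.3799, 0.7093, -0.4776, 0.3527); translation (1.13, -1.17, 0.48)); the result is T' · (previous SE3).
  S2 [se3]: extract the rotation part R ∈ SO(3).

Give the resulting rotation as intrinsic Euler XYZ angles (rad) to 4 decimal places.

source (pnp_recover): camera pose = R=[0.9417 -0.0915 0.3237; -0.2284 0.5327 0.8149; -0.2470 -0.8413 0.4808], t=(0.4200, -0.4700, 6.4798)
after S1 (compose_se3): R=[0.4597 -0.6463 -0.6090; -0.1111 0.6385 -0.7616; 0.8811 0.4178 0.2217], t=(2.5890, -6.8977, -2.2494)
after S2 (rot_of_se3): [0.4597 -0.6463 -0.6090; -0.1111 0.6385 -0.7616; 0.8811 0.4178 0.2217]

rotation (euler_xyz) = (1.2875, -0.6548, 0.9525)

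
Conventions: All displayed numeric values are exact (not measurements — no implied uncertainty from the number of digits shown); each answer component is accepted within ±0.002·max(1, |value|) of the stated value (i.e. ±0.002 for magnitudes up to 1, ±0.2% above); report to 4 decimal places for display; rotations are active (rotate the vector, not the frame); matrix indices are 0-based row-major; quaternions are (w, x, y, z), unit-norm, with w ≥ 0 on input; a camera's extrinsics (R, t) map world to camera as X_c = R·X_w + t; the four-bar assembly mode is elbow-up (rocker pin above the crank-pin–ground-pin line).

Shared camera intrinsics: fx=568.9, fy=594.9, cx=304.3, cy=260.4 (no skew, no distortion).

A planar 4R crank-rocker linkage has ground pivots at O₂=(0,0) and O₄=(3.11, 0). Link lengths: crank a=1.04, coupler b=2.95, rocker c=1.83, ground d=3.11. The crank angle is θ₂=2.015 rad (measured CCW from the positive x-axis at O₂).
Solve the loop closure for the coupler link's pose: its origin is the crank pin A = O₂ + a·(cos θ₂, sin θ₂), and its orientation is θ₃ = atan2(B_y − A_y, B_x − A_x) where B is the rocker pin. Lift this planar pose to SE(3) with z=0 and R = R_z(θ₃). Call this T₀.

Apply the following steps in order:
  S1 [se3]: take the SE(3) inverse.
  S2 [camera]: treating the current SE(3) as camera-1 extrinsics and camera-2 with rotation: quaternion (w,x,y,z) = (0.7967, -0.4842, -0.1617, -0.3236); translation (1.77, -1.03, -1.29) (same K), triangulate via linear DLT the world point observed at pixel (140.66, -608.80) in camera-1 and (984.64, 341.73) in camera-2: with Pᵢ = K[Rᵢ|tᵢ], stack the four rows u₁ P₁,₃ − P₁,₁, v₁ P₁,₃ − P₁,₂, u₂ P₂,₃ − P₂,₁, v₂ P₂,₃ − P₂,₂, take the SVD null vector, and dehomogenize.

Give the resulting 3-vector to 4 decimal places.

source (fourbar_fk): coupler pose = R=[0.9671 -0.2543 0.0000; 0.2543 0.9671 0.0000; 0.0000 0.0000 1.0000], t=(-0.4469, 0.9391, 0.0000)
after S1 (invert_se3): R=[0.9671 0.2543 0.0000; -0.2543 0.9671 0.0000; 0.0000 0.0000 1.0000], t=(0.1934, -1.0219, 0.0000)
after S2 (triangulate): (-0.2853, -1.6343, 1.7315)

result = (-0.2853, -1.6343, 1.7315)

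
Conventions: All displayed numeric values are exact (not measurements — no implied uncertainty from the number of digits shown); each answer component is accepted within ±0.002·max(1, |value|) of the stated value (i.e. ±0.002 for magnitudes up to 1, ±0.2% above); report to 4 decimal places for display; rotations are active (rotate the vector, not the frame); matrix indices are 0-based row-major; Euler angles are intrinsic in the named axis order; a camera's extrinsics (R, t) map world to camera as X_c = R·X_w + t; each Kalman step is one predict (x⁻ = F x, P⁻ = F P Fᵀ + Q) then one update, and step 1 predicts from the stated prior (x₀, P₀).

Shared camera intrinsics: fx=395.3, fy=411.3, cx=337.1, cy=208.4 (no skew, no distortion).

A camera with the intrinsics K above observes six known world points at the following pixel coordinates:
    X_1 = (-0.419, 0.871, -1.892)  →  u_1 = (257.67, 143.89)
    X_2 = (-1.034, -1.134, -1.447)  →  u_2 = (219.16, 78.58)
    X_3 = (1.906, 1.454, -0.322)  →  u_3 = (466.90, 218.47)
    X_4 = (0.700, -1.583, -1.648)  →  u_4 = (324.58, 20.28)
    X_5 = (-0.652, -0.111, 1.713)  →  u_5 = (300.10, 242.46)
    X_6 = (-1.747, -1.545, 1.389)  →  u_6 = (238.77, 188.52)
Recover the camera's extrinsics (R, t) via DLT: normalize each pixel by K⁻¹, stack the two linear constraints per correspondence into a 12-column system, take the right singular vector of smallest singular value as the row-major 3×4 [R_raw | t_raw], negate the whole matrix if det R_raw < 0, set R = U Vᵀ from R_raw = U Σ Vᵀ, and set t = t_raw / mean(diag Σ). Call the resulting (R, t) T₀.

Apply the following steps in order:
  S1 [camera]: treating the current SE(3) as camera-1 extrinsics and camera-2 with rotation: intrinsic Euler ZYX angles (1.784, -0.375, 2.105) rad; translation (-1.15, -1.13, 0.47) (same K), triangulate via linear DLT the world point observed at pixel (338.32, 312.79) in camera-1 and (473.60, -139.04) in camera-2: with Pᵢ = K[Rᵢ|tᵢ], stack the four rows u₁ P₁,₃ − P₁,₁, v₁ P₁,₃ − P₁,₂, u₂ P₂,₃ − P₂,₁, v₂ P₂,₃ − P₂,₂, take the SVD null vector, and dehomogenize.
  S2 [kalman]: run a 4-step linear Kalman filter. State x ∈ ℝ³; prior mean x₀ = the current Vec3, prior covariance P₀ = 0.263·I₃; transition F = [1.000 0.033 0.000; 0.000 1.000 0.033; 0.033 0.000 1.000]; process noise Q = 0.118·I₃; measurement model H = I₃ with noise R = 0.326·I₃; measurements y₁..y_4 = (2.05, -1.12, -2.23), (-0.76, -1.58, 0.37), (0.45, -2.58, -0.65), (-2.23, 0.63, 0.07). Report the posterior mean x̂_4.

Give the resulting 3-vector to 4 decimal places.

result = (-0.8564, -0.5788, -0.2142)

source (pnp_recover): camera pose = R=[0.9724 0.1781 0.1508; -0.2327 0.7879 0.5701; -0.0173 -0.5894 0.8076], t=(-0.3401, -0.3901, 6.4011)
after S1 (triangulate): (-0.0869, 1.8212, 0.7874)
after S2 (kf_track): (-0.8564, -0.5788, -0.2142)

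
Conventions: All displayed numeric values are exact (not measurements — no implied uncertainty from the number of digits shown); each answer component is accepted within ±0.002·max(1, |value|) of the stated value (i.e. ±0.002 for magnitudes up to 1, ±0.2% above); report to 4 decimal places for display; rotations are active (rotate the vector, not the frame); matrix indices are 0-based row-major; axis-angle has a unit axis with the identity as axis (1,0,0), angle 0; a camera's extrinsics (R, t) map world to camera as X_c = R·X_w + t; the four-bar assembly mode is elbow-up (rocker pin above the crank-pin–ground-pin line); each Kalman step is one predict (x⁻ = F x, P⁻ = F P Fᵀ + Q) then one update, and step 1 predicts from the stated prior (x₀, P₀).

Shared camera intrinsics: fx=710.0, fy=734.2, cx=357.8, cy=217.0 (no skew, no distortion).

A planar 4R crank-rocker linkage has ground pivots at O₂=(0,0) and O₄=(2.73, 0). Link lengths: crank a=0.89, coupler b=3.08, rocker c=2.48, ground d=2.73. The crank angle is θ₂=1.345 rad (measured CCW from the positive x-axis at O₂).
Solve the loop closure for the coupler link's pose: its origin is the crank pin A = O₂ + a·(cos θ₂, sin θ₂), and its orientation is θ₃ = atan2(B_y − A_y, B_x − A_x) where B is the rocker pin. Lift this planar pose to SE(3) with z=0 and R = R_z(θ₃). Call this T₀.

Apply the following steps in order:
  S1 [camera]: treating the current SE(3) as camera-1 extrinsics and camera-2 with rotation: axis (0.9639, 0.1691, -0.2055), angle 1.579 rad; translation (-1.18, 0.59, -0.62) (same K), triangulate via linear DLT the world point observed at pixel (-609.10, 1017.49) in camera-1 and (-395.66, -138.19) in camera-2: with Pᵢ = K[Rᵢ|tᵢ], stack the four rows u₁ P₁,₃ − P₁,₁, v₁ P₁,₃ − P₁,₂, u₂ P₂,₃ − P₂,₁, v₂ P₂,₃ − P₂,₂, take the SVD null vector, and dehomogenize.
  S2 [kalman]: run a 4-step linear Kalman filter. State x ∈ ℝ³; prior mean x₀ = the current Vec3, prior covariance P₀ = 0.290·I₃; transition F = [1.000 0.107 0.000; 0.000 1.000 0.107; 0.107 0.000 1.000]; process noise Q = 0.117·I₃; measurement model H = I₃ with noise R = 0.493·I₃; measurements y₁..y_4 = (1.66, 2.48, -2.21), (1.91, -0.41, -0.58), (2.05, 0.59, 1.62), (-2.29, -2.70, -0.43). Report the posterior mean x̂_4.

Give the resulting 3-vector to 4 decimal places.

result = (-0.0758, -0.5227, 0.0357)

source (fourbar_fk): coupler pose = R=[0.8523 -0.5230 0.0000; 0.5230 0.8523 0.0000; 0.0000 0.0000 1.0000], t=(0.1993, 0.8674, 0.0000)
after S1 (triangulate): (-1.5596, 1.9670, 1.5852)
after S2 (kf_track): (-0.0758, -0.5227, 0.0357)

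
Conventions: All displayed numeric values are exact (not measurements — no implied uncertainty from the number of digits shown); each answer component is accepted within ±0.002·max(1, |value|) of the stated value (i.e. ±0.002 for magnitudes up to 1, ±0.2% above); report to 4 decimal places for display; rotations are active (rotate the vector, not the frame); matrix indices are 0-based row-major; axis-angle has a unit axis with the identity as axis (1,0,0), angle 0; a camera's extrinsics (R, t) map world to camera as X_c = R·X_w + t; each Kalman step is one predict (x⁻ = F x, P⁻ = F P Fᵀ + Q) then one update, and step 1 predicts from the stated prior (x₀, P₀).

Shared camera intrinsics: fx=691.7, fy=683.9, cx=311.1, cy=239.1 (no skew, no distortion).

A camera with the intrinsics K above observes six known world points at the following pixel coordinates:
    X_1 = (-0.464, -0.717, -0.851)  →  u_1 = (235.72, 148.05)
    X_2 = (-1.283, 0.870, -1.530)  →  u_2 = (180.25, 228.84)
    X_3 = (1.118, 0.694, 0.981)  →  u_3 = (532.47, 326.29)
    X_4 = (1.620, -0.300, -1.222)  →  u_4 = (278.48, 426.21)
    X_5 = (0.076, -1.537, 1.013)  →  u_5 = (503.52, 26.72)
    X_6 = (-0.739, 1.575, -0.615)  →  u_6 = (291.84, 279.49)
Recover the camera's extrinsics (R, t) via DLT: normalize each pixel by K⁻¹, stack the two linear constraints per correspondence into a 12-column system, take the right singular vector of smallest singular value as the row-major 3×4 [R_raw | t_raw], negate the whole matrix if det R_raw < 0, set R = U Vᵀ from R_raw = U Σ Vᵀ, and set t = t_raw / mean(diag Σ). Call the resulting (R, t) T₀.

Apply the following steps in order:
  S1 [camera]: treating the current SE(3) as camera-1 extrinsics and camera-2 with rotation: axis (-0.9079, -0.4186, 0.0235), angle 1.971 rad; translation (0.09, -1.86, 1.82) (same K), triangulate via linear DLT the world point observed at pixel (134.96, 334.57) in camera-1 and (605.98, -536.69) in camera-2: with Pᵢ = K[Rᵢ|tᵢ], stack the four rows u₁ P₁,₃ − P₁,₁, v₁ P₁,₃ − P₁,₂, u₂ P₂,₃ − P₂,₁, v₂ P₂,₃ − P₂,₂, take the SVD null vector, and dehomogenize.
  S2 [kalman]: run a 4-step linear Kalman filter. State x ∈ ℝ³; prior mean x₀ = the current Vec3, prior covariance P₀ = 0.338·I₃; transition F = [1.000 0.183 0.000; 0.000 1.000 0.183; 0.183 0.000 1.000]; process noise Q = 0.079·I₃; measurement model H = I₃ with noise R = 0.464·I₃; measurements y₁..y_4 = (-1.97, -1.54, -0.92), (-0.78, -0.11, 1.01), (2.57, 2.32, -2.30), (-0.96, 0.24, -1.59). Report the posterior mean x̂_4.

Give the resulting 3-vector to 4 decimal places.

result = (-0.0033, 0.1300, -1.2076)

source (pnp_recover): camera pose = R=[0.3255 0.1053 0.9397; 0.7220 0.6140 -0.3189; -0.6106 0.7822 0.1238], t=(0.4500, -0.2000, 5.6700)
after S1 (triangulate): (0.4620, -0.1052, -1.9979)
after S2 (kf_track): (-0.0033, 0.1300, -1.2076)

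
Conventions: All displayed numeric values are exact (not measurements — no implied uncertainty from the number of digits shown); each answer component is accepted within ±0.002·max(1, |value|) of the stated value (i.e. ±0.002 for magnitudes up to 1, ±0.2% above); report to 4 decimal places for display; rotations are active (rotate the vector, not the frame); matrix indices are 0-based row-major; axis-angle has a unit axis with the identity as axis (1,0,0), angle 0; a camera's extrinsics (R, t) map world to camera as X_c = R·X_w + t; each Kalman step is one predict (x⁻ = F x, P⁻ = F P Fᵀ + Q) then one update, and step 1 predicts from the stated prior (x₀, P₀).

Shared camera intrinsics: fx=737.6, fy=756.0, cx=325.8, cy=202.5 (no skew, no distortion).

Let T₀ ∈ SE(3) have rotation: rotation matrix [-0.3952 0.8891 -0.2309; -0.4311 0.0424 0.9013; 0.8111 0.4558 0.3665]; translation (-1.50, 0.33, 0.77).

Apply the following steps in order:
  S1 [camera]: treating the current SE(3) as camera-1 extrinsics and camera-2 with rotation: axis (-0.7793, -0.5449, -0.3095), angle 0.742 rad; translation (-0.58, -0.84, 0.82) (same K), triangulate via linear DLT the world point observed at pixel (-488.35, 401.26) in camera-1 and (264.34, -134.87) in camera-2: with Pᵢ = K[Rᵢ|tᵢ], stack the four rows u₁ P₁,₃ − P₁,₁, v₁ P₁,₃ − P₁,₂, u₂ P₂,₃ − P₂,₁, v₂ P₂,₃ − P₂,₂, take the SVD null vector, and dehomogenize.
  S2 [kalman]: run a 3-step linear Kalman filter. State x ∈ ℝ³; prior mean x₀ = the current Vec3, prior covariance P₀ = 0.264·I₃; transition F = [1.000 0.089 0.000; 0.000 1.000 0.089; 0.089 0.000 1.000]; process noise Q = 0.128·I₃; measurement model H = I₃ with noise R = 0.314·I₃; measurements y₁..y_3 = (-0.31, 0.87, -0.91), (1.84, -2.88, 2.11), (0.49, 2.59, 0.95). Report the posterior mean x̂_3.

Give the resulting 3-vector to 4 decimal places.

after S1 (triangulate): (0.5614, 0.2263, 0.3127)
after S2 (kf_track): (0.7428, 0.6963, 0.9874)

result = (0.7428, 0.6963, 0.9874)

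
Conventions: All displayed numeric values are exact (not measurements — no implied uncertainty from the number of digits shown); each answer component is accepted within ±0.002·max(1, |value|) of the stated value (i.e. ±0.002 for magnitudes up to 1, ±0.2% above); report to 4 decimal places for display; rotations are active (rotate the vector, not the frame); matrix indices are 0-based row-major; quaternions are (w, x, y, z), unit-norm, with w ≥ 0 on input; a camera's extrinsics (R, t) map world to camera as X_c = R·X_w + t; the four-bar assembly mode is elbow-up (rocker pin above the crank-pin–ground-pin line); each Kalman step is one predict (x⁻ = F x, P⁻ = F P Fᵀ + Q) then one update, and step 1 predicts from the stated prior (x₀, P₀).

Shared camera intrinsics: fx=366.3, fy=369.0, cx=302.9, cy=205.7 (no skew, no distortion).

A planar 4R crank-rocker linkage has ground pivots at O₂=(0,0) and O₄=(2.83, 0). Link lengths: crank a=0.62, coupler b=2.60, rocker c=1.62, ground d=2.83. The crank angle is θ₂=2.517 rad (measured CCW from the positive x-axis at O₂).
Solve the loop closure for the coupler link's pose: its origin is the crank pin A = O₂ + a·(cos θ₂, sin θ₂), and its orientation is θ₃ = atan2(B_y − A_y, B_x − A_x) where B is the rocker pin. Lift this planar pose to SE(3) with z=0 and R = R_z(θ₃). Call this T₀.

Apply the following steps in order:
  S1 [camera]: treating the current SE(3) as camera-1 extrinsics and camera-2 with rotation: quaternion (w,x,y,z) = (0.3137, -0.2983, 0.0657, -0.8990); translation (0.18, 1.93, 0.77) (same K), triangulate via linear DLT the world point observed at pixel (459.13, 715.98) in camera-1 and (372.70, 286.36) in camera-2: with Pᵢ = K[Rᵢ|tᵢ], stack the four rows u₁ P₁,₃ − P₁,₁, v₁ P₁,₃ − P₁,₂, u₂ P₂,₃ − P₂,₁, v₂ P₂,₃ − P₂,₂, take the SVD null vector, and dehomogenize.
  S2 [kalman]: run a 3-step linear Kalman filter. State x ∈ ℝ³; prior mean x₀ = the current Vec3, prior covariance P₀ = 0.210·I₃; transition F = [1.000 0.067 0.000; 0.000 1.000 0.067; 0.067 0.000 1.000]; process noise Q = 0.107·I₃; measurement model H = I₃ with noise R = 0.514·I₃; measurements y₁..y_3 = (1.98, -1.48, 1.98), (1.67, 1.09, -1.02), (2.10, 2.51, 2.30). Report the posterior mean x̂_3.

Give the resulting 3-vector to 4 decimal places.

result = (1.8832, 1.2608, 1.3802)

source (fourbar_fk): coupler pose = R=[0.9278 -0.3732 0.0000; 0.3732 0.9278 0.0000; 0.0000 0.0000 1.0000], t=(-0.5029, 0.3626, 0.0000)
after S1 (triangulate): (1.4352, 0.8365, 1.2107)
after S2 (kf_track): (1.8832, 1.2608, 1.3802)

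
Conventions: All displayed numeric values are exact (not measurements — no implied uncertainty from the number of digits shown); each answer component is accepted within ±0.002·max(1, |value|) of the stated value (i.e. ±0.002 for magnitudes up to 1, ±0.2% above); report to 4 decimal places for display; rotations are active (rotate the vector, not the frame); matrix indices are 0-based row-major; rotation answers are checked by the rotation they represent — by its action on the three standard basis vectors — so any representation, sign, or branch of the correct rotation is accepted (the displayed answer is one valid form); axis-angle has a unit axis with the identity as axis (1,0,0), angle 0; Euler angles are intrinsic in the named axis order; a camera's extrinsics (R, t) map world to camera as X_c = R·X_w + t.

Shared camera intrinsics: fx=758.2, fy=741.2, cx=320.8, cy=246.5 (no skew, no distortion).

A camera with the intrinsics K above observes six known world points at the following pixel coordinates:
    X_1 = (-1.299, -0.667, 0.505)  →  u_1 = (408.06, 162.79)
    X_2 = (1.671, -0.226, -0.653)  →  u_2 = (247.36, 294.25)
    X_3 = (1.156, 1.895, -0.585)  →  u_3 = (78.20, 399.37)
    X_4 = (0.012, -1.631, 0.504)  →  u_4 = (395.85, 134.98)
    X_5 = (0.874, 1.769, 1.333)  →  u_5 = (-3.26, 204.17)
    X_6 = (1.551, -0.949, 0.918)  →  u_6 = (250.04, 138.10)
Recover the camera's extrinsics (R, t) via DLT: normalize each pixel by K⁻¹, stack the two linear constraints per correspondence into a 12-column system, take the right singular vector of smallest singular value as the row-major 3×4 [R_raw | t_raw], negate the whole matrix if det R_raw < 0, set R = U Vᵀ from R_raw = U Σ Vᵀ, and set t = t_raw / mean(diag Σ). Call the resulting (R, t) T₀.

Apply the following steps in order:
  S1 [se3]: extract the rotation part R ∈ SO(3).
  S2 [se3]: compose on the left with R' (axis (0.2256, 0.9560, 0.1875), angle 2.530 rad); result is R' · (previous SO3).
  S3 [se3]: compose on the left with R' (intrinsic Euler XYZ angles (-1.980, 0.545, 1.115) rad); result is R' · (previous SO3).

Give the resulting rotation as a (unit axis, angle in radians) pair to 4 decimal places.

source (pnp_recover): camera pose = R=[-0.5197 -0.7715 -0.3670; -0.0192 0.4400 -0.8978; 0.8542 -0.4595 -0.2435], t=(-0.3499, 0.0799, 6.6113)
after S1 (rot_of_se3): [-0.5197 -0.7715 -0.3670; -0.0192 0.4400 -0.8978; 0.8542 -0.4595 -0.2435]
after S2 (compose_so3): [0.9065 0.3979 -0.1414; -0.1082 -0.1048 -0.9886; -0.4082 0.9114 -0.0520]
after S3 (compose_so3): [0.2126 0.7028 0.6789; -0.8611 0.4632 -0.2097; -0.4618 -0.5400 0.7036]

rotation (axis_angle) = ((-0.1682, 0.5809, -0.7964), 1.3799)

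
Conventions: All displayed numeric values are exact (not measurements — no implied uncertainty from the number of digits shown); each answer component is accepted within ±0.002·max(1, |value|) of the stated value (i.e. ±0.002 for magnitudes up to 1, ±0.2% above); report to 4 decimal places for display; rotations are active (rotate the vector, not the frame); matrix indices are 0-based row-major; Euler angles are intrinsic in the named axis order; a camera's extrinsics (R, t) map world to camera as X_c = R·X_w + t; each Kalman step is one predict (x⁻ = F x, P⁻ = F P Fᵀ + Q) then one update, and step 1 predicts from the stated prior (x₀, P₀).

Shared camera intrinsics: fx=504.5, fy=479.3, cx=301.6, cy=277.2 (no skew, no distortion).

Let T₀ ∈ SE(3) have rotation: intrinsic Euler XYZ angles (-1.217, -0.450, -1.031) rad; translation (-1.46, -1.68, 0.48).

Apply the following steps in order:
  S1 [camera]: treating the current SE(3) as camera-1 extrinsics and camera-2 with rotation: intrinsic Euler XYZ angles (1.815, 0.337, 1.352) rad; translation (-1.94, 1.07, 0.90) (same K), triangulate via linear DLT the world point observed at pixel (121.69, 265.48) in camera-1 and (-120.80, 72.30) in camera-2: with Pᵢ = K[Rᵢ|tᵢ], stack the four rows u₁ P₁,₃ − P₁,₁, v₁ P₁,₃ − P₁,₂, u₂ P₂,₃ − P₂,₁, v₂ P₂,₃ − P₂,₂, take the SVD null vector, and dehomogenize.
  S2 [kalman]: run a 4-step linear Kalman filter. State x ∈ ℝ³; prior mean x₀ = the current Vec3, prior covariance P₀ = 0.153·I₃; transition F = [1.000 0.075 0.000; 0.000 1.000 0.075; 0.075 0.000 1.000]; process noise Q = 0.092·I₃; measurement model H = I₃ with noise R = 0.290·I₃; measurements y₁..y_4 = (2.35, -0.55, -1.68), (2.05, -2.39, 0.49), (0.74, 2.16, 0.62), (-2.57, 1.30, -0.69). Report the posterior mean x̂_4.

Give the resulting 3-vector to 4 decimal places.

after S1 (triangulate): (1.6212, 0.8328, 1.5752)
after S2 (kf_track): (-0.2668, 0.7348, 0.0434)

result = (-0.2668, 0.7348, 0.0434)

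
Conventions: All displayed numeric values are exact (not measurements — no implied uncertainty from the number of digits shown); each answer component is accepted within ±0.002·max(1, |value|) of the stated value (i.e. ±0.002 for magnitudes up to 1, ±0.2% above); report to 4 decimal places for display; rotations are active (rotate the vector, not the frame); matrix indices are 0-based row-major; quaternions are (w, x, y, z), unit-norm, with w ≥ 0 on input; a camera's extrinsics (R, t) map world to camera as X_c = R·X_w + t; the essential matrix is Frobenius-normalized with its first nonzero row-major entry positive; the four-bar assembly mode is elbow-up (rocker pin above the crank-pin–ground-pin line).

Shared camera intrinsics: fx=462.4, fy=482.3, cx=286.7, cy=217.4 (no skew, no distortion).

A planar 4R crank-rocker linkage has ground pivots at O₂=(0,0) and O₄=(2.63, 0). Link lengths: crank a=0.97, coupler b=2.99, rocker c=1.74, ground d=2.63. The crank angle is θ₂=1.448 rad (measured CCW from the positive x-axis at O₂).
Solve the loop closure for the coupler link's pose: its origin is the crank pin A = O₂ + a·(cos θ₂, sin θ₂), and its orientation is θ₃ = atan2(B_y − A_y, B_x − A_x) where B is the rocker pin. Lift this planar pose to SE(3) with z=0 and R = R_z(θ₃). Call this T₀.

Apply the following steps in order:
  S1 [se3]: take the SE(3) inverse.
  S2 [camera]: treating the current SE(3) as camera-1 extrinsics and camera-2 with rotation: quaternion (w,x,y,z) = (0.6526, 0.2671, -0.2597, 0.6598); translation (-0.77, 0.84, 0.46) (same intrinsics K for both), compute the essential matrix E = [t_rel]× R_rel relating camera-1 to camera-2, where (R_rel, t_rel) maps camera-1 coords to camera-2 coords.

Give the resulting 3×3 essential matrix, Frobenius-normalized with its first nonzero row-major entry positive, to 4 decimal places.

matrix = [0.0804 -0.0158 0.3609; 0.3570 -0.2831 0.4378; -0.3404 0.4218 0.4122]

source (fourbar_fk): coupler pose = R=[0.9694 -0.2454 0.0000; 0.2454 0.9694 0.0000; 0.0000 0.0000 1.0000], t=(0.1188, 0.9627, 0.0000)
after S1 (invert_se3): R=[0.9694 0.2454 0.0000; -0.2454 0.9694 0.0000; 0.0000 0.0000 1.0000], t=(-0.3514, -0.9041, 0.0000)
after S2 (essential): [0.0804 -0.0158 0.3609; 0.3570 -0.2831 0.4378; -0.3404 0.4218 0.4122]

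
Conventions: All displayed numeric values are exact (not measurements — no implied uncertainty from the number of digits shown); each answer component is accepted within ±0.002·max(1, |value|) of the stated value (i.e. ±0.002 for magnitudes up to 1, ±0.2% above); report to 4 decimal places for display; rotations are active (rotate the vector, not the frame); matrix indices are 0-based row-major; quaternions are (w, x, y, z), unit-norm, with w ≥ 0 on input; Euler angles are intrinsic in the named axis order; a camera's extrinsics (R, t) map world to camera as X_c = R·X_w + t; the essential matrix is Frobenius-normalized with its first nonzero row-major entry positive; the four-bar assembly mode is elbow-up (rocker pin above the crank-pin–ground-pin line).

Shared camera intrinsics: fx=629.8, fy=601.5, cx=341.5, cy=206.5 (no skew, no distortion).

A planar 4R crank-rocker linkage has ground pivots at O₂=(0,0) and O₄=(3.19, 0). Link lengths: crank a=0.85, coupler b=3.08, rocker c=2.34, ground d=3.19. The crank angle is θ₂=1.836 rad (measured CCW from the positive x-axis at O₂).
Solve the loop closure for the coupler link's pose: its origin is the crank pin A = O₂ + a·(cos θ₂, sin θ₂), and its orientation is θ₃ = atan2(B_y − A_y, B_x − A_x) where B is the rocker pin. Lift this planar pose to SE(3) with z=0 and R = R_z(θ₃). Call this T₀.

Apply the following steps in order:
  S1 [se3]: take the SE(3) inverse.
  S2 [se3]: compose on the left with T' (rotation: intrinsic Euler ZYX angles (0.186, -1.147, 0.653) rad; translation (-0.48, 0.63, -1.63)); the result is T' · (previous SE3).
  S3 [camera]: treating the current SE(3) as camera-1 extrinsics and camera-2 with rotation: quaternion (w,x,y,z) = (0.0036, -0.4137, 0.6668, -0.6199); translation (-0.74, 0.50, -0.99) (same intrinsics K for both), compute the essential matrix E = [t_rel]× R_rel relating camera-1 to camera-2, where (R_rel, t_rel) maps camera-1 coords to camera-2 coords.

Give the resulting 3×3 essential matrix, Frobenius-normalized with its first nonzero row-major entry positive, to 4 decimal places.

source (fourbar_fk): coupler pose = R=[0.8875 -0.4607 0.0000; 0.4607 0.8875 0.0000; 0.0000 0.0000 1.0000], t=(-0.2228, 0.8203, 0.0000)
after S1 (invert_se3): R=[0.8875 0.4607 0.0000; -0.4607 0.8875 0.0000; 0.0000 0.0000 1.0000], t=(-0.1802, -0.8307, 0.0000)
after S2 (compose_se3): R=[0.6771 -0.4272 -0.5992; -0.2449 0.6369 -0.7310; 0.6939 0.6417 0.3266], t=(0.0213, 0.0530, -2.0018)
after S3 (essential): [0.1551 -0.3914 0.2201; -0.6449 0.0294 -0.1188; 0.2232 0.4985 -0.2124]

matrix = [0.1551 -0.3914 0.2201; -0.6449 0.0294 -0.1188; 0.2232 0.4985 -0.2124]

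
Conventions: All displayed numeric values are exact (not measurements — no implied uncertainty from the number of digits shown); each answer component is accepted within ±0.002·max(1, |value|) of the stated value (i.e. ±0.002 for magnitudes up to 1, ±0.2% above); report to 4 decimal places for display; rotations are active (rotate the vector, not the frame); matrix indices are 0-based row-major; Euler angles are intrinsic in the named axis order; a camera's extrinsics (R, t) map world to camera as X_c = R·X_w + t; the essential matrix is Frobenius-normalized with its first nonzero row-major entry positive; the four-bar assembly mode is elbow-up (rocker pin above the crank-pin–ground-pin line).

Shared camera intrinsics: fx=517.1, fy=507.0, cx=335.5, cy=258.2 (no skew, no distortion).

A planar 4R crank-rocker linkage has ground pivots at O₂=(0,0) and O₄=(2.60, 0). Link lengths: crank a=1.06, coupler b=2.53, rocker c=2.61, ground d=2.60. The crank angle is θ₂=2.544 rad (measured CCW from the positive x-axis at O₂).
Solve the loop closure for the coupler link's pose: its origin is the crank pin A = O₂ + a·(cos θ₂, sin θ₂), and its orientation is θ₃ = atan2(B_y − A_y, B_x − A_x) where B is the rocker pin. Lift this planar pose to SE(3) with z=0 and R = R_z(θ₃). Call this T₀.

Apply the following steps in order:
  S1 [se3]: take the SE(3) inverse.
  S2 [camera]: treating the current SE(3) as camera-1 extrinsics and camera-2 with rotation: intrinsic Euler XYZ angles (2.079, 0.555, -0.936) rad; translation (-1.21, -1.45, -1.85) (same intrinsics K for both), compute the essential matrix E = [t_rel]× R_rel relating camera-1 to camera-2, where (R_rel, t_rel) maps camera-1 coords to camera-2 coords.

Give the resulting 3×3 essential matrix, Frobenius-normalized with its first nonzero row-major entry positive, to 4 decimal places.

source (fourbar_fk): coupler pose = R=[0.7892 -0.6141 0.0000; 0.6141 0.7892 0.0000; 0.0000 0.0000 1.0000], t=(-0.8763, 0.5964, 0.0000)
after S1 (invert_se3): R=[0.7892 0.6141 0.0000; -0.6141 0.7892 0.0000; 0.0000 0.0000 1.0000], t=(0.3253, -1.0088, 0.0000)
after S2 (essential): [0.1453 -0.5966 0.0354; -0.2111 0.2571 -0.2824; 0.2546 0.2481 0.5522]

matrix = [0.1453 -0.5966 0.0354; -0.2111 0.2571 -0.2824; 0.2546 0.2481 0.5522]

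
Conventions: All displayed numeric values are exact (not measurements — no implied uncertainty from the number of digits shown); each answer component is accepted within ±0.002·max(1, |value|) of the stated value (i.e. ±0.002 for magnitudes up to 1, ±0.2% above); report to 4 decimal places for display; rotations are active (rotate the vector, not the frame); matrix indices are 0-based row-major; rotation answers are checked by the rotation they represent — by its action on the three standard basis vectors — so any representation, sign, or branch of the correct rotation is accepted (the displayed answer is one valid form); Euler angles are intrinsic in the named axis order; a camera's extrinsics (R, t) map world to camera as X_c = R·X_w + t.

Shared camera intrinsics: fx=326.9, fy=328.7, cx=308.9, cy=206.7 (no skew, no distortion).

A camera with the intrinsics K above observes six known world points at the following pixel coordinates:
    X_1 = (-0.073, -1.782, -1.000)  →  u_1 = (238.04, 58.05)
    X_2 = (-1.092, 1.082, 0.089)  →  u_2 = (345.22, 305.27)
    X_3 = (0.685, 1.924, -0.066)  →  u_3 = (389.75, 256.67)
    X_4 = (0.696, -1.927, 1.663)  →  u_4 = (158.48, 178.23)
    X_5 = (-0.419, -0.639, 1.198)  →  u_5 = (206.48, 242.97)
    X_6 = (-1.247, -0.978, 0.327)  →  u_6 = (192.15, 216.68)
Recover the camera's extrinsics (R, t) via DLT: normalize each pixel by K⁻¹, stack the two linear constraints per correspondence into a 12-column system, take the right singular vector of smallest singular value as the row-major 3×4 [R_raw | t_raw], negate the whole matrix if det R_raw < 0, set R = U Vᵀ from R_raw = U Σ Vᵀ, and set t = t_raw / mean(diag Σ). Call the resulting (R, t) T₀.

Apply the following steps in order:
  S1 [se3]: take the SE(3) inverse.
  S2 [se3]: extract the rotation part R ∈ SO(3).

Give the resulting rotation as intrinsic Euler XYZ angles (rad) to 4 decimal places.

rotation (euler_xyz) = (-0.4564, 1.1000, 1.2765)

source (pnp_recover): camera pose = R=[0.1316 0.7451 -0.6538; -0.4341 0.6363 0.6377; 0.8912 0.1999 0.4072], t=(-0.1600, -0.0200, 4.7200)
after S1 (invert_se3): R=[0.1316 -0.4341 0.8912; 0.7451 0.6363 0.1999; -0.6538 0.6377 0.4072], t=(-4.1941, -0.8117, -2.0138)
after S2 (rot_of_se3): [0.1316 -0.4341 0.8912; 0.7451 0.6363 0.1999; -0.6538 0.6377 0.4072]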